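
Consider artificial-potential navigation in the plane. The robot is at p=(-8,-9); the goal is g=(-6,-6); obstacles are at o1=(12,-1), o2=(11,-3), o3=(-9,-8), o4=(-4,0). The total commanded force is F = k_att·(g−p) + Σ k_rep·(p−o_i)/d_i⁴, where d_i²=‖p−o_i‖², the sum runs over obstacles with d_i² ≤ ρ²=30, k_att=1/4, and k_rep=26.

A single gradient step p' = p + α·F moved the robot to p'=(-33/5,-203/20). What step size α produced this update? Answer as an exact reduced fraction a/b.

F_att = 1/4·(g−p) = 1/4·(2,3) = (0.5000,0.7500)
o1: d²=464 > ρ²=30 → inactive
o2: d²=397 > ρ²=30 → inactive
o3: d²=2 ≤ ρ²=30; F_rep = 26·(1,-1)/2² = (6.5000,-6.5000)
o4: d²=97 > ρ²=30 → inactive
F = F_att + ΣF_rep = (7.0000,-5.7500)
Δp = p'−p = (1.4000,-1.1500); α = Δx/Fx = (7/5) / (7) = 1/5
check: Δy/Fy = (-23/20) / (-23/4) = 1/5 ✓

α = 1/5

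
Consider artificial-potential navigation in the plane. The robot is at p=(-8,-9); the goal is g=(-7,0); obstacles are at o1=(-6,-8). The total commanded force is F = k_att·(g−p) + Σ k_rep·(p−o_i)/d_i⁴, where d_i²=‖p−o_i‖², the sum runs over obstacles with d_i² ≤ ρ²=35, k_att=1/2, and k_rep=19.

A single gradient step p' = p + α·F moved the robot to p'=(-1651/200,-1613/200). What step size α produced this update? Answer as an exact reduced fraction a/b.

α = 1/4

F_att = 1/2·(g−p) = 1/2·(1,9) = (0.5000,4.5000)
o1: d²=5 ≤ ρ²=35; F_rep = 19·(-2,-1)/5² = (-1.5200,-0.7600)
F = F_att + ΣF_rep = (-1.0200,3.7400)
Δp = p'−p = (-0.2550,0.9350); α = Δx/Fx = (-51/200) / (-51/50) = 1/4
check: Δy/Fy = (187/200) / (187/50) = 1/4 ✓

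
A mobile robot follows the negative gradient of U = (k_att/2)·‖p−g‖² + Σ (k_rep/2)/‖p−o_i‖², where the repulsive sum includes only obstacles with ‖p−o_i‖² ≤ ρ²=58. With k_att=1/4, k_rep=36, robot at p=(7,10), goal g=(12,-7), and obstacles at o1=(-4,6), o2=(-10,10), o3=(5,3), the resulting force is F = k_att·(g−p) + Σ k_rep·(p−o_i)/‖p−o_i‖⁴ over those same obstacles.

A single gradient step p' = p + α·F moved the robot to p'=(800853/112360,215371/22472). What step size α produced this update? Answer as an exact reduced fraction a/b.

α = 1/10

F_att = 1/4·(g−p) = 1/4·(5,-17) = (1.2500,-4.2500)
o1: d²=137 > ρ²=58 → inactive
o2: d²=289 > ρ²=58 → inactive
o3: d²=53 ≤ ρ²=58; F_rep = 36·(2,7)/53² = (0.0256,0.0897)
F = F_att + ΣF_rep = (1.2756,-4.1603)
Δp = p'−p = (0.1276,-0.4160); α = Δx/Fx = (14333/112360) / (14333/11236) = 1/10
check: Δy/Fy = (-9349/22472) / (-46745/11236) = 1/10 ✓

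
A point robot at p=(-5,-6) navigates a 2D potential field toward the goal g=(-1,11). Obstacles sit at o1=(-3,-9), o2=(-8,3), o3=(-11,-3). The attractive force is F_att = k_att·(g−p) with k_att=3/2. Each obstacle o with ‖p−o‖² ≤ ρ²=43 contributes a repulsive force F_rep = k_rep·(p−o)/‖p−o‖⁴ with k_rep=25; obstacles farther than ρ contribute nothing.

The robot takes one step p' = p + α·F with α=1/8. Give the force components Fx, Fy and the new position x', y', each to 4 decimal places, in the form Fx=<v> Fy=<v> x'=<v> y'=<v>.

F_att = 3/2·(g−p) = 3/2·(4,17) = (6.0000,25.5000)
o1: d²=13 ≤ ρ²=43; F_rep = 25·(-2,3)/13² = (-0.2959,0.4438)
o2: d²=90 > ρ²=43 → inactive
o3: d²=45 > ρ²=43 → inactive
F = F_att + ΣF_rep = (5.7041,25.9438)
p' = p + 1/8·F = (-4.2870,-2.7570)

Fx=5.7041 Fy=25.9438 x'=-4.2870 y'=-2.7570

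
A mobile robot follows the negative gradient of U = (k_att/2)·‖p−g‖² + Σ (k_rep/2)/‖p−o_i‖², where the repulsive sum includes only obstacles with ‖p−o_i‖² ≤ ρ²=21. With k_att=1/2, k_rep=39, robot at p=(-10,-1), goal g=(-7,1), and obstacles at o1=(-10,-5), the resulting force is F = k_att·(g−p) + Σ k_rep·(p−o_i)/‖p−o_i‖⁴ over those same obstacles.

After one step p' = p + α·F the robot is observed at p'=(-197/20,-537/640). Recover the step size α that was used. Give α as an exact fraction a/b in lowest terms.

α = 1/10

F_att = 1/2·(g−p) = 1/2·(3,2) = (1.5000,1.0000)
o1: d²=16 ≤ ρ²=21; F_rep = 39·(0,4)/16² = (0.0000,0.6094)
F = F_att + ΣF_rep = (1.5000,1.6094)
Δp = p'−p = (0.1500,0.1609); α = Δx/Fx = (3/20) / (3/2) = 1/10
check: Δy/Fy = (103/640) / (103/64) = 1/10 ✓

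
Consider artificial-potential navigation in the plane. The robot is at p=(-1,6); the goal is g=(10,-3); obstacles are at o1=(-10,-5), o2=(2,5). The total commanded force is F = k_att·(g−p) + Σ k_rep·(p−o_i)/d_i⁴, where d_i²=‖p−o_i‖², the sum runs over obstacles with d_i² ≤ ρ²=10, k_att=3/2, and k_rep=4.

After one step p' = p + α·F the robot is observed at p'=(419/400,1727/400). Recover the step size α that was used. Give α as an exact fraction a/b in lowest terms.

F_att = 3/2·(g−p) = 3/2·(11,-9) = (16.5000,-13.5000)
o1: d²=202 > ρ²=10 → inactive
o2: d²=10 ≤ ρ²=10; F_rep = 4·(-3,1)/10² = (-0.1200,0.0400)
F = F_att + ΣF_rep = (16.3800,-13.4600)
Δp = p'−p = (2.0475,-1.6825); α = Δx/Fx = (819/400) / (819/50) = 1/8
check: Δy/Fy = (-673/400) / (-673/50) = 1/8 ✓

α = 1/8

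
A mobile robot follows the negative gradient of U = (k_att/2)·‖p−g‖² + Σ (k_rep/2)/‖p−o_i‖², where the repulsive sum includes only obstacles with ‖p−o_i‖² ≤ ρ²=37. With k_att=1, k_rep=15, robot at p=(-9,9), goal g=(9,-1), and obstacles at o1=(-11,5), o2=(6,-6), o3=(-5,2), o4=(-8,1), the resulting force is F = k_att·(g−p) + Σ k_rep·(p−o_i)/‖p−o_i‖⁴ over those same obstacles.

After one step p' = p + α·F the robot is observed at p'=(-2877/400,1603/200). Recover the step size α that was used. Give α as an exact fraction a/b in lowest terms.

F_att = 1·(g−p) = 1·(18,-10) = (18.0000,-10.0000)
o1: d²=20 ≤ ρ²=37; F_rep = 15·(2,4)/20² = (0.0750,0.1500)
o2: d²=450 > ρ²=37 → inactive
o3: d²=65 > ρ²=37 → inactive
o4: d²=65 > ρ²=37 → inactive
F = F_att + ΣF_rep = (18.0750,-9.8500)
Δp = p'−p = (1.8075,-0.9850); α = Δx/Fx = (723/400) / (723/40) = 1/10
check: Δy/Fy = (-197/200) / (-197/20) = 1/10 ✓

α = 1/10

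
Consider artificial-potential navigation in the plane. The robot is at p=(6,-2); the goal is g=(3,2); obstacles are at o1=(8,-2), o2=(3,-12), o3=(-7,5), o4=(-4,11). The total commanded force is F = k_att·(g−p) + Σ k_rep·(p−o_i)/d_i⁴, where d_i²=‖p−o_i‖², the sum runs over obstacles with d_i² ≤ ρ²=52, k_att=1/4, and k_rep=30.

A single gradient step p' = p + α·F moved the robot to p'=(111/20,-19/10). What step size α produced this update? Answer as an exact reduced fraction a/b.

F_att = 1/4·(g−p) = 1/4·(-3,4) = (-0.7500,1.0000)
o1: d²=4 ≤ ρ²=52; F_rep = 30·(-2,0)/4² = (-3.7500,0.0000)
o2: d²=109 > ρ²=52 → inactive
o3: d²=218 > ρ²=52 → inactive
o4: d²=269 > ρ²=52 → inactive
F = F_att + ΣF_rep = (-4.5000,1.0000)
Δp = p'−p = (-0.4500,0.1000); α = Δx/Fx = (-9/20) / (-9/2) = 1/10
check: Δy/Fy = (1/10) / (1) = 1/10 ✓

α = 1/10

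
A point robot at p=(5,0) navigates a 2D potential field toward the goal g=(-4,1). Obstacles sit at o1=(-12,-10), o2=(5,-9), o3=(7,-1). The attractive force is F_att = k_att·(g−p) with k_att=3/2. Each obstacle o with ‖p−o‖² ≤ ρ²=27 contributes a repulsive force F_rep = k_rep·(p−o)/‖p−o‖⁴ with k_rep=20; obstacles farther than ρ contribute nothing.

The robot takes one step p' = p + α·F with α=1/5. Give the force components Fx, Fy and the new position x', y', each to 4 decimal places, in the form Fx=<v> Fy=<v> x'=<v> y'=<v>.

Fx=-15.1000 Fy=2.3000 x'=1.9800 y'=0.4600

F_att = 3/2·(g−p) = 3/2·(-9,1) = (-13.5000,1.5000)
o1: d²=389 > ρ²=27 → inactive
o2: d²=81 > ρ²=27 → inactive
o3: d²=5 ≤ ρ²=27; F_rep = 20·(-2,1)/5² = (-1.6000,0.8000)
F = F_att + ΣF_rep = (-15.1000,2.3000)
p' = p + 1/5·F = (1.9800,0.4600)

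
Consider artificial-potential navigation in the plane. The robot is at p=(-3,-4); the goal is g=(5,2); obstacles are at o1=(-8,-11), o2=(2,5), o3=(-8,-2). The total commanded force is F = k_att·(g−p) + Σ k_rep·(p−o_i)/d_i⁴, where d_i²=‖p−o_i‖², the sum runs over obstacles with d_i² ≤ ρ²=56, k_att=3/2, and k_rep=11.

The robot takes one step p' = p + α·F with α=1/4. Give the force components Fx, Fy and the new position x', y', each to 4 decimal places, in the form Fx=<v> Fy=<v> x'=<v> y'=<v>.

Fx=12.0654 Fy=8.9738 x'=0.0163 y'=-1.7565

F_att = 3/2·(g−p) = 3/2·(8,6) = (12.0000,9.0000)
o1: d²=74 > ρ²=56 → inactive
o2: d²=106 > ρ²=56 → inactive
o3: d²=29 ≤ ρ²=56; F_rep = 11·(5,-2)/29² = (0.0654,-0.0262)
F = F_att + ΣF_rep = (12.0654,8.9738)
p' = p + 1/4·F = (0.0163,-1.7565)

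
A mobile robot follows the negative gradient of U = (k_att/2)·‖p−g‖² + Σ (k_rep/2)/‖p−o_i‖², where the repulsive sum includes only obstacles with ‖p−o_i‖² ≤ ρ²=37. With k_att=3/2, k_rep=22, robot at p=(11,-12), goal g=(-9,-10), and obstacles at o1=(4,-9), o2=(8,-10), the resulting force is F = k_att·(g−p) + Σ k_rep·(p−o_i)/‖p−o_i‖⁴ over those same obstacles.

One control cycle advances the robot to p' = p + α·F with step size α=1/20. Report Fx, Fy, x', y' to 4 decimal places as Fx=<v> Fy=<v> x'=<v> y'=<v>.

F_att = 3/2·(g−p) = 3/2·(-20,2) = (-30.0000,3.0000)
o1: d²=58 > ρ²=37 → inactive
o2: d²=13 ≤ ρ²=37; F_rep = 22·(3,-2)/13² = (0.3905,-0.2604)
F = F_att + ΣF_rep = (-29.6095,2.7396)
p' = p + 1/20·F = (9.5195,-11.8630)

Fx=-29.6095 Fy=2.7396 x'=9.5195 y'=-11.8630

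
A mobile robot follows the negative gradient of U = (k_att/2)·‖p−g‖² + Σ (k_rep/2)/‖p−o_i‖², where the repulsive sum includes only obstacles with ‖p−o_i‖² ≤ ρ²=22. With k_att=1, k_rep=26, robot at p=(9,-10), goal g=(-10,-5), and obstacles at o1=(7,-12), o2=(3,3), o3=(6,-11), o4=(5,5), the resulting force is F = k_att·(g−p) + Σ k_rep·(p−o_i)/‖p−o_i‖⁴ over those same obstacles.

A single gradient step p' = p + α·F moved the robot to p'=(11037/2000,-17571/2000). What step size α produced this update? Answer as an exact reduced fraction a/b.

F_att = 1·(g−p) = 1·(-19,5) = (-19.0000,5.0000)
o1: d²=8 ≤ ρ²=22; F_rep = 26·(2,2)/8² = (0.8125,0.8125)
o2: d²=205 > ρ²=22 → inactive
o3: d²=10 ≤ ρ²=22; F_rep = 26·(3,1)/10² = (0.7800,0.2600)
o4: d²=241 > ρ²=22 → inactive
F = F_att + ΣF_rep = (-17.4075,6.0725)
Δp = p'−p = (-3.4815,1.2145); α = Δx/Fx = (-6963/2000) / (-6963/400) = 1/5
check: Δy/Fy = (2429/2000) / (2429/400) = 1/5 ✓

α = 1/5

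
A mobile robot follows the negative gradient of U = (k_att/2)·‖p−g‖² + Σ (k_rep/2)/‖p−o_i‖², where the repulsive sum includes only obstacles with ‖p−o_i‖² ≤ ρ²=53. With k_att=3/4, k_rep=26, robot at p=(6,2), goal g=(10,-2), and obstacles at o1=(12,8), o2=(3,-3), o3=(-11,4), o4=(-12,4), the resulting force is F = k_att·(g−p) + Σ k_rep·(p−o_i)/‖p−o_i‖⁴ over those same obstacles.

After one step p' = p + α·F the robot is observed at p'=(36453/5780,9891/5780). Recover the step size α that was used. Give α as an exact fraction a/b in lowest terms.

F_att = 3/4·(g−p) = 3/4·(4,-4) = (3.0000,-3.0000)
o1: d²=72 > ρ²=53 → inactive
o2: d²=34 ≤ ρ²=53; F_rep = 26·(3,5)/34² = (0.0675,0.1125)
o3: d²=293 > ρ²=53 → inactive
o4: d²=328 > ρ²=53 → inactive
F = F_att + ΣF_rep = (3.0675,-2.8875)
Δp = p'−p = (0.3067,-0.2888); α = Δx/Fx = (1773/5780) / (1773/578) = 1/10
check: Δy/Fy = (-1669/5780) / (-1669/578) = 1/10 ✓

α = 1/10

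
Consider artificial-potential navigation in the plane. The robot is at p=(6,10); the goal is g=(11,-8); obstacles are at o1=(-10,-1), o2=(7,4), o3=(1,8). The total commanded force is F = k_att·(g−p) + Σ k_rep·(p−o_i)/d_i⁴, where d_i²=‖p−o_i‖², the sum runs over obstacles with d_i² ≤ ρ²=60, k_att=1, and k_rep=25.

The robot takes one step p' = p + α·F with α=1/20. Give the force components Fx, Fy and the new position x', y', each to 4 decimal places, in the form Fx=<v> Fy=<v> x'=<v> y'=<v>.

F_att = 1·(g−p) = 1·(5,-18) = (5.0000,-18.0000)
o1: d²=377 > ρ²=60 → inactive
o2: d²=37 ≤ ρ²=60; F_rep = 25·(-1,6)/37² = (-0.0183,0.1096)
o3: d²=29 ≤ ρ²=60; F_rep = 25·(5,2)/29² = (0.1486,0.0595)
F = F_att + ΣF_rep = (5.1304,-17.8310)
p' = p + 1/20·F = (6.2565,9.1085)

Fx=5.1304 Fy=-17.8310 x'=6.2565 y'=9.1085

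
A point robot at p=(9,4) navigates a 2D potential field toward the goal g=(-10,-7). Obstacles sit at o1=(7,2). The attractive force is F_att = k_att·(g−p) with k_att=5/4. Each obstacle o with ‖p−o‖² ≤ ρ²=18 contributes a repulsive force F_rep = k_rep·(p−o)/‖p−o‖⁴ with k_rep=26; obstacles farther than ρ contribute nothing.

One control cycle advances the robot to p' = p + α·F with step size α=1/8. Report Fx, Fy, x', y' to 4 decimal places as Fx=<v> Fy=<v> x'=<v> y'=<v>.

F_att = 5/4·(g−p) = 5/4·(-19,-11) = (-23.7500,-13.7500)
o1: d²=8 ≤ ρ²=18; F_rep = 26·(2,2)/8² = (0.8125,0.8125)
F = F_att + ΣF_rep = (-22.9375,-12.9375)
p' = p + 1/8·F = (6.1328,2.3828)

Fx=-22.9375 Fy=-12.9375 x'=6.1328 y'=2.3828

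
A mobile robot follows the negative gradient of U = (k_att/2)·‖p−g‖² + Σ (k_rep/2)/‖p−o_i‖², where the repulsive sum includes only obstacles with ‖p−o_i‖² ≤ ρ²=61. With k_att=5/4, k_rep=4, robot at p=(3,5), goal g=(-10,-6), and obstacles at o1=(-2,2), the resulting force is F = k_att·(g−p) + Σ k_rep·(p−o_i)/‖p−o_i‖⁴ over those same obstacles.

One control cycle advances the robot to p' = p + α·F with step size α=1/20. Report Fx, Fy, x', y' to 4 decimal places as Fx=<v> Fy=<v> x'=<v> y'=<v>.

F_att = 5/4·(g−p) = 5/4·(-13,-11) = (-16.2500,-13.7500)
o1: d²=34 ≤ ρ²=61; F_rep = 4·(5,3)/34² = (0.0173,0.0104)
F = F_att + ΣF_rep = (-16.2327,-13.7396)
p' = p + 1/20·F = (2.1884,4.3130)

Fx=-16.2327 Fy=-13.7396 x'=2.1884 y'=4.3130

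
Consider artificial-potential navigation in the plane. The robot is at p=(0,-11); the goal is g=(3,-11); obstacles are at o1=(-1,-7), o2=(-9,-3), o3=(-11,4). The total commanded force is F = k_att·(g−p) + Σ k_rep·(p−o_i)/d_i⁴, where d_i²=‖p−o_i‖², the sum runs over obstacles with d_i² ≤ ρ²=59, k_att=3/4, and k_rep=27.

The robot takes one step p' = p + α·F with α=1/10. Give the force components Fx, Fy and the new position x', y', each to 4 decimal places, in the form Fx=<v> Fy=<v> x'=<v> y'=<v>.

F_att = 3/4·(g−p) = 3/4·(3,0) = (2.2500,0.0000)
o1: d²=17 ≤ ρ²=59; F_rep = 27·(1,-4)/17² = (0.0934,-0.3737)
o2: d²=145 > ρ²=59 → inactive
o3: d²=346 > ρ²=59 → inactive
F = F_att + ΣF_rep = (2.3434,-0.3737)
p' = p + 1/10·F = (0.2343,-11.0374)

Fx=2.3434 Fy=-0.3737 x'=0.2343 y'=-11.0374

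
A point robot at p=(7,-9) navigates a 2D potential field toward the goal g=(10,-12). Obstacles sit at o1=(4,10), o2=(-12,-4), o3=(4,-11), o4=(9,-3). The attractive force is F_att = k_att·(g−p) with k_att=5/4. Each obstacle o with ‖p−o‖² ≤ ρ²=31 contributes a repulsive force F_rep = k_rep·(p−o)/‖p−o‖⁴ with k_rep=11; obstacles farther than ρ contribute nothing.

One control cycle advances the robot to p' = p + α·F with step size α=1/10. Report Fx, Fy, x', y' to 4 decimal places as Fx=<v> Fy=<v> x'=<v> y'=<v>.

F_att = 5/4·(g−p) = 5/4·(3,-3) = (3.7500,-3.7500)
o1: d²=370 > ρ²=31 → inactive
o2: d²=386 > ρ²=31 → inactive
o3: d²=13 ≤ ρ²=31; F_rep = 11·(3,2)/13² = (0.1953,0.1302)
o4: d²=40 > ρ²=31 → inactive
F = F_att + ΣF_rep = (3.9453,-3.6198)
p' = p + 1/10·F = (7.3945,-9.3620)

Fx=3.9453 Fy=-3.6198 x'=7.3945 y'=-9.3620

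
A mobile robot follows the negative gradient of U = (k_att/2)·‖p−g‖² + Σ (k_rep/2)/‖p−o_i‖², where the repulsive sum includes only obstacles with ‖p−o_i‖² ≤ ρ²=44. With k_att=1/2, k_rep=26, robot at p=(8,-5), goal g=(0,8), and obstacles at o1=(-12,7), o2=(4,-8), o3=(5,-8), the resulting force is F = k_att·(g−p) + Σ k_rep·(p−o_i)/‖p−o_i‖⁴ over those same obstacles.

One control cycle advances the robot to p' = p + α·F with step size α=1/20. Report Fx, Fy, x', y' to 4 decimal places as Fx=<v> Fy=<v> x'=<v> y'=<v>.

F_att = 1/2·(g−p) = 1/2·(-8,13) = (-4.0000,6.5000)
o1: d²=544 > ρ²=44 → inactive
o2: d²=25 ≤ ρ²=44; F_rep = 26·(4,3)/25² = (0.1664,0.1248)
o3: d²=18 ≤ ρ²=44; F_rep = 26·(3,3)/18² = (0.2407,0.2407)
F = F_att + ΣF_rep = (-3.5929,6.8655)
p' = p + 1/20·F = (7.8204,-4.6567)

Fx=-3.5929 Fy=6.8655 x'=7.8204 y'=-4.6567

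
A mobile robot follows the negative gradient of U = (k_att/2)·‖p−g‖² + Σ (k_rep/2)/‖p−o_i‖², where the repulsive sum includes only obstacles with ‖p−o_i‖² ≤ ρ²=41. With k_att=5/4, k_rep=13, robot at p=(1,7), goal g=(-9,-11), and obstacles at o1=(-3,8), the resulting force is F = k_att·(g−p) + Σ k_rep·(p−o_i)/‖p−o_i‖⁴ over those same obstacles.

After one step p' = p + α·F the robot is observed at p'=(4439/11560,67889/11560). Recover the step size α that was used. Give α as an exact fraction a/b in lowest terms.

α = 1/20

F_att = 5/4·(g−p) = 5/4·(-10,-18) = (-12.5000,-22.5000)
o1: d²=17 ≤ ρ²=41; F_rep = 13·(4,-1)/17² = (0.1799,-0.0450)
F = F_att + ΣF_rep = (-12.3201,-22.5450)
Δp = p'−p = (-0.6160,-1.1272); α = Δx/Fx = (-7121/11560) / (-7121/578) = 1/20
check: Δy/Fy = (-13031/11560) / (-13031/578) = 1/20 ✓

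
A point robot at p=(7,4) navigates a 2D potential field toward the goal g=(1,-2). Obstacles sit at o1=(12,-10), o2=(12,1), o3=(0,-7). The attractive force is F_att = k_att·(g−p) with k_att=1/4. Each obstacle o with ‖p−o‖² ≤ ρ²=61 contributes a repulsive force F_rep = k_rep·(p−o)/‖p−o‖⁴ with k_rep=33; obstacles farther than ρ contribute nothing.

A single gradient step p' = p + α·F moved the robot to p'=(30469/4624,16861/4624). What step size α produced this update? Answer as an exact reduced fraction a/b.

α = 1/4

F_att = 1/4·(g−p) = 1/4·(-6,-6) = (-1.5000,-1.5000)
o1: d²=221 > ρ²=61 → inactive
o2: d²=34 ≤ ρ²=61; F_rep = 33·(-5,3)/34² = (-0.1427,0.0856)
o3: d²=170 > ρ²=61 → inactive
F = F_att + ΣF_rep = (-1.6427,-1.4144)
Δp = p'−p = (-0.4107,-0.3536); α = Δx/Fx = (-1899/4624) / (-1899/1156) = 1/4
check: Δy/Fy = (-1635/4624) / (-1635/1156) = 1/4 ✓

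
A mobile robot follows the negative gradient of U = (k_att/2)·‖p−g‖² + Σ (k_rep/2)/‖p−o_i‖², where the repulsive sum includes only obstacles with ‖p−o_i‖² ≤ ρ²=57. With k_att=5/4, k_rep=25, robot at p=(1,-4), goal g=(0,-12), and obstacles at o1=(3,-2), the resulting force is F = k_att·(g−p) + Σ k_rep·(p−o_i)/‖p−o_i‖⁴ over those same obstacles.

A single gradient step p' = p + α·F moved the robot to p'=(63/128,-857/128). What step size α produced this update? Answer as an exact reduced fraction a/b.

F_att = 5/4·(g−p) = 5/4·(-1,-8) = (-1.2500,-10.0000)
o1: d²=8 ≤ ρ²=57; F_rep = 25·(-2,-2)/8² = (-0.7812,-0.7812)
F = F_att + ΣF_rep = (-2.0312,-10.7812)
Δp = p'−p = (-0.5078,-2.6953); α = Δx/Fx = (-65/128) / (-65/32) = 1/4
check: Δy/Fy = (-345/128) / (-345/32) = 1/4 ✓

α = 1/4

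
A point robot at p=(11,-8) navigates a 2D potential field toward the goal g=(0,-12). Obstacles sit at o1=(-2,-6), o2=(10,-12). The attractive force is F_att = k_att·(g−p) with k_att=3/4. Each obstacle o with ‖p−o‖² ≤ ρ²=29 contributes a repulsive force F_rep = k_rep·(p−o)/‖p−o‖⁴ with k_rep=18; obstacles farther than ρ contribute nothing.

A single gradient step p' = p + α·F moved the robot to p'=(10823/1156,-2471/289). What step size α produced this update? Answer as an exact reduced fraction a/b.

F_att = 3/4·(g−p) = 3/4·(-11,-4) = (-8.2500,-3.0000)
o1: d²=173 > ρ²=29 → inactive
o2: d²=17 ≤ ρ²=29; F_rep = 18·(1,4)/17² = (0.0623,0.2491)
F = F_att + ΣF_rep = (-8.1877,-2.7509)
Δp = p'−p = (-1.6375,-0.5502); α = Δx/Fx = (-1893/1156) / (-9465/1156) = 1/5
check: Δy/Fy = (-159/289) / (-795/289) = 1/5 ✓

α = 1/5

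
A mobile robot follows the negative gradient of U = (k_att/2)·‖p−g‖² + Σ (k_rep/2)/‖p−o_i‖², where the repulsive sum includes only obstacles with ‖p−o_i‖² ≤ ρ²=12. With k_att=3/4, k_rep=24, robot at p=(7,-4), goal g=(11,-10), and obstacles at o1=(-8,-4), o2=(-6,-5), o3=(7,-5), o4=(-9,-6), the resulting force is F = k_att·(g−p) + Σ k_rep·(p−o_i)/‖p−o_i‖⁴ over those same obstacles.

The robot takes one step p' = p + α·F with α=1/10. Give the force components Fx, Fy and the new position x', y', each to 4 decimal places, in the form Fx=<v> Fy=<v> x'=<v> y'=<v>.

Fx=3.0000 Fy=19.5000 x'=7.3000 y'=-2.0500

F_att = 3/4·(g−p) = 3/4·(4,-6) = (3.0000,-4.5000)
o1: d²=225 > ρ²=12 → inactive
o2: d²=170 > ρ²=12 → inactive
o3: d²=1 ≤ ρ²=12; F_rep = 24·(0,1)/1² = (0.0000,24.0000)
o4: d²=260 > ρ²=12 → inactive
F = F_att + ΣF_rep = (3.0000,19.5000)
p' = p + 1/10·F = (7.3000,-2.0500)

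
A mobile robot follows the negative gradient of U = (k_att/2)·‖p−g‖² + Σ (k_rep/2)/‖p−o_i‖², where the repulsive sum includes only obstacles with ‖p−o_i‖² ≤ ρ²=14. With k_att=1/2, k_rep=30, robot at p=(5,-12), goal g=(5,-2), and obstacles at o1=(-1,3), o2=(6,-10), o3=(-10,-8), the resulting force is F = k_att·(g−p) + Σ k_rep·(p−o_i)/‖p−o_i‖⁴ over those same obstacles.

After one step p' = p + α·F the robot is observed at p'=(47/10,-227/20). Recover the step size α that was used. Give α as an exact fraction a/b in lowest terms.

α = 1/4

F_att = 1/2·(g−p) = 1/2·(0,10) = (0.0000,5.0000)
o1: d²=261 > ρ²=14 → inactive
o2: d²=5 ≤ ρ²=14; F_rep = 30·(-1,-2)/5² = (-1.2000,-2.4000)
o3: d²=241 > ρ²=14 → inactive
F = F_att + ΣF_rep = (-1.2000,2.6000)
Δp = p'−p = (-0.3000,0.6500); α = Δx/Fx = (-3/10) / (-6/5) = 1/4
check: Δy/Fy = (13/20) / (13/5) = 1/4 ✓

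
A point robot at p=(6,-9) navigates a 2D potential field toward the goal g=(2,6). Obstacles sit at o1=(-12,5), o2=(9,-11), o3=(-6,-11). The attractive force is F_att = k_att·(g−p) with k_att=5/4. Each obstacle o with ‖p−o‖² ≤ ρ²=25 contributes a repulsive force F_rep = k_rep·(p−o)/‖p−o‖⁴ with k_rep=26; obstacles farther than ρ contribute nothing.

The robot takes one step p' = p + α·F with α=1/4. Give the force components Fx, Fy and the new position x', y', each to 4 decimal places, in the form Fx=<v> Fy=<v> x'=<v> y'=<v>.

Fx=-5.4615 Fy=19.0577 x'=4.6346 y'=-4.2356

F_att = 5/4·(g−p) = 5/4·(-4,15) = (-5.0000,18.7500)
o1: d²=520 > ρ²=25 → inactive
o2: d²=13 ≤ ρ²=25; F_rep = 26·(-3,2)/13² = (-0.4615,0.3077)
o3: d²=148 > ρ²=25 → inactive
F = F_att + ΣF_rep = (-5.4615,19.0577)
p' = p + 1/4·F = (4.6346,-4.2356)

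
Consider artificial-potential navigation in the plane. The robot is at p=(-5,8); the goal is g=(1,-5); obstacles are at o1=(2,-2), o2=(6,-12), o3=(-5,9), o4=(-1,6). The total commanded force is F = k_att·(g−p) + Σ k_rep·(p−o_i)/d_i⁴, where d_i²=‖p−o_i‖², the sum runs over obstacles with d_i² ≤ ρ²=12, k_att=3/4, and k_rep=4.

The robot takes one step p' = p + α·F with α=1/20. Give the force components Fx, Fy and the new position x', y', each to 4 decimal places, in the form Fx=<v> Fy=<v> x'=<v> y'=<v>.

F_att = 3/4·(g−p) = 3/4·(6,-13) = (4.5000,-9.7500)
o1: d²=149 > ρ²=12 → inactive
o2: d²=521 > ρ²=12 → inactive
o3: d²=1 ≤ ρ²=12; F_rep = 4·(0,-1)/1² = (0.0000,-4.0000)
o4: d²=20 > ρ²=12 → inactive
F = F_att + ΣF_rep = (4.5000,-13.7500)
p' = p + 1/20·F = (-4.7750,7.3125)

Fx=4.5000 Fy=-13.7500 x'=-4.7750 y'=7.3125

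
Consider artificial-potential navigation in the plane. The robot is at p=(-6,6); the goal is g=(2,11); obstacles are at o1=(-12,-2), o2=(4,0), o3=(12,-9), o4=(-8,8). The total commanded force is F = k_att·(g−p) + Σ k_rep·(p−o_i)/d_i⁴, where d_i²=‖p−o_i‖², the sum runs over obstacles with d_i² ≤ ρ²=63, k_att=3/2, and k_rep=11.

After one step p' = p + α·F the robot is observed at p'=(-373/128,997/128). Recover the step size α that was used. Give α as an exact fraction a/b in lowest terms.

F_att = 3/2·(g−p) = 3/2·(8,5) = (12.0000,7.5000)
o1: d²=100 > ρ²=63 → inactive
o2: d²=136 > ρ²=63 → inactive
o3: d²=549 > ρ²=63 → inactive
o4: d²=8 ≤ ρ²=63; F_rep = 11·(2,-2)/8² = (0.3438,-0.3438)
F = F_att + ΣF_rep = (12.3438,7.1562)
Δp = p'−p = (3.0859,1.7891); α = Δx/Fx = (395/128) / (395/32) = 1/4
check: Δy/Fy = (229/128) / (229/32) = 1/4 ✓

α = 1/4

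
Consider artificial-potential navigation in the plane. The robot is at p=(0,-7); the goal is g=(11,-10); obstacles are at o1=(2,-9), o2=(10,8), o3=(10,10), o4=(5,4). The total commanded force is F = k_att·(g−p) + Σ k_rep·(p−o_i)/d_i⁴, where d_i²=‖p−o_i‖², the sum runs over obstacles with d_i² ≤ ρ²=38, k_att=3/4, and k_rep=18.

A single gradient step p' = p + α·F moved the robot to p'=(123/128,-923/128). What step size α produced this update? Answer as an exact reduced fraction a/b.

α = 1/8

F_att = 3/4·(g−p) = 3/4·(11,-3) = (8.2500,-2.2500)
o1: d²=8 ≤ ρ²=38; F_rep = 18·(-2,2)/8² = (-0.5625,0.5625)
o2: d²=325 > ρ²=38 → inactive
o3: d²=389 > ρ²=38 → inactive
o4: d²=146 > ρ²=38 → inactive
F = F_att + ΣF_rep = (7.6875,-1.6875)
Δp = p'−p = (0.9609,-0.2109); α = Δx/Fx = (123/128) / (123/16) = 1/8
check: Δy/Fy = (-27/128) / (-27/16) = 1/8 ✓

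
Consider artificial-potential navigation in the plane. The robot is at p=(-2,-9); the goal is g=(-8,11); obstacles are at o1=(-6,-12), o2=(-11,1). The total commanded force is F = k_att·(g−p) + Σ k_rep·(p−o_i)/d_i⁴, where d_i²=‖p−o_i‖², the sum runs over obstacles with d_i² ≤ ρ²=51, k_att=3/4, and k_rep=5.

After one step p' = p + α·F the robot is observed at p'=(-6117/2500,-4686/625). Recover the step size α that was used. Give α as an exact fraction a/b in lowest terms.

α = 1/10

F_att = 3/4·(g−p) = 3/4·(-6,20) = (-4.5000,15.0000)
o1: d²=25 ≤ ρ²=51; F_rep = 5·(4,3)/25² = (0.0320,0.0240)
o2: d²=181 > ρ²=51 → inactive
F = F_att + ΣF_rep = (-4.4680,15.0240)
Δp = p'−p = (-0.4468,1.5024); α = Δx/Fx = (-1117/2500) / (-1117/250) = 1/10
check: Δy/Fy = (939/625) / (1878/125) = 1/10 ✓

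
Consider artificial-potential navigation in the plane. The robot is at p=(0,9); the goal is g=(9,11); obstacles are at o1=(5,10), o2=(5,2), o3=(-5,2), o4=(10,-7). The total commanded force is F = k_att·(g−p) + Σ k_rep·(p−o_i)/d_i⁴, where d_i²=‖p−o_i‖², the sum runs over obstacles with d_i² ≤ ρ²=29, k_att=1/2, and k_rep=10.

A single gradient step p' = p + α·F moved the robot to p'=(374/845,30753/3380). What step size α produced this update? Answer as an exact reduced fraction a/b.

α = 1/10

F_att = 1/2·(g−p) = 1/2·(9,2) = (4.5000,1.0000)
o1: d²=26 ≤ ρ²=29; F_rep = 10·(-5,-1)/26² = (-0.0740,-0.0148)
o2: d²=74 > ρ²=29 → inactive
o3: d²=74 > ρ²=29 → inactive
o4: d²=356 > ρ²=29 → inactive
F = F_att + ΣF_rep = (4.4260,0.9852)
Δp = p'−p = (0.4426,0.0985); α = Δx/Fx = (374/845) / (748/169) = 1/10
check: Δy/Fy = (333/3380) / (333/338) = 1/10 ✓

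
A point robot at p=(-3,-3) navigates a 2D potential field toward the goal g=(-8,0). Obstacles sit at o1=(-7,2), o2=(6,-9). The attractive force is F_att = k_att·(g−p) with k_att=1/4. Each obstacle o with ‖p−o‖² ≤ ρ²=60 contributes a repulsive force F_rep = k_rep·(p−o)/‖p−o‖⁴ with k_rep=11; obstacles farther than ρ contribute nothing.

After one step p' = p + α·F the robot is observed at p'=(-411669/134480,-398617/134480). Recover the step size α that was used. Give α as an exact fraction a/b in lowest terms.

F_att = 1/4·(g−p) = 1/4·(-5,3) = (-1.2500,0.7500)
o1: d²=41 ≤ ρ²=60; F_rep = 11·(4,-5)/41² = (0.0262,-0.0327)
o2: d²=117 > ρ²=60 → inactive
F = F_att + ΣF_rep = (-1.2238,0.7173)
Δp = p'−p = (-0.0612,0.0359); α = Δx/Fx = (-8229/134480) / (-8229/6724) = 1/20
check: Δy/Fy = (4823/134480) / (4823/6724) = 1/20 ✓

α = 1/20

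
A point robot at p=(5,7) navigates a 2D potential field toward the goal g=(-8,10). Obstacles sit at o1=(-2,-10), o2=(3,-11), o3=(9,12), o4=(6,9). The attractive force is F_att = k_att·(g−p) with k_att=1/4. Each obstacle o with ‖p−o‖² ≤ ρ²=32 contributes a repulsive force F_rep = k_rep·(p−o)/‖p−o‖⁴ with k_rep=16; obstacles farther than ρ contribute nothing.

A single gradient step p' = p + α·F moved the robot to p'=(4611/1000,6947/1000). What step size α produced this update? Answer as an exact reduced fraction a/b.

F_att = 1/4·(g−p) = 1/4·(-13,3) = (-3.2500,0.7500)
o1: d²=338 > ρ²=32 → inactive
o2: d²=328 > ρ²=32 → inactive
o3: d²=41 > ρ²=32 → inactive
o4: d²=5 ≤ ρ²=32; F_rep = 16·(-1,-2)/5² = (-0.6400,-1.2800)
F = F_att + ΣF_rep = (-3.8900,-0.5300)
Δp = p'−p = (-0.3890,-0.0530); α = Δx/Fx = (-389/1000) / (-389/100) = 1/10
check: Δy/Fy = (-53/1000) / (-53/100) = 1/10 ✓

α = 1/10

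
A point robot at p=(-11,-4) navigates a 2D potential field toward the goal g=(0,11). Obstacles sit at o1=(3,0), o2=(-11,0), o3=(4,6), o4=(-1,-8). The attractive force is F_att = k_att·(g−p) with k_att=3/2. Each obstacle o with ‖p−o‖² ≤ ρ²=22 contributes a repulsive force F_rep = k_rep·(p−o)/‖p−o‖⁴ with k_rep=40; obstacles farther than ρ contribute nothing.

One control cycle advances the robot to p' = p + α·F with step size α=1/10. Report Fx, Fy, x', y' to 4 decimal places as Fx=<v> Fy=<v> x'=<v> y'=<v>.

F_att = 3/2·(g−p) = 3/2·(11,15) = (16.5000,22.5000)
o1: d²=212 > ρ²=22 → inactive
o2: d²=16 ≤ ρ²=22; F_rep = 40·(0,-4)/16² = (0.0000,-0.6250)
o3: d²=325 > ρ²=22 → inactive
o4: d²=116 > ρ²=22 → inactive
F = F_att + ΣF_rep = (16.5000,21.8750)
p' = p + 1/10·F = (-9.3500,-1.8125)

Fx=16.5000 Fy=21.8750 x'=-9.3500 y'=-1.8125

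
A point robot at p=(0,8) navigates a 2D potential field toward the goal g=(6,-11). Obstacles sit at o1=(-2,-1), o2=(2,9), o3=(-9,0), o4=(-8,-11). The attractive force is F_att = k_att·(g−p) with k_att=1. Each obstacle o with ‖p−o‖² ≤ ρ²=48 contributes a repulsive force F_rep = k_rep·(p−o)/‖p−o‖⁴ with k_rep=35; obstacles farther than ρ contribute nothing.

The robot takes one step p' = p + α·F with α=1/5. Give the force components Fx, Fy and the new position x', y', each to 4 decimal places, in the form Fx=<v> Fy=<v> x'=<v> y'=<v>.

Fx=3.2000 Fy=-20.4000 x'=0.6400 y'=3.9200

F_att = 1·(g−p) = 1·(6,-19) = (6.0000,-19.0000)
o1: d²=85 > ρ²=48 → inactive
o2: d²=5 ≤ ρ²=48; F_rep = 35·(-2,-1)/5² = (-2.8000,-1.4000)
o3: d²=145 > ρ²=48 → inactive
o4: d²=425 > ρ²=48 → inactive
F = F_att + ΣF_rep = (3.2000,-20.4000)
p' = p + 1/5·F = (0.6400,3.9200)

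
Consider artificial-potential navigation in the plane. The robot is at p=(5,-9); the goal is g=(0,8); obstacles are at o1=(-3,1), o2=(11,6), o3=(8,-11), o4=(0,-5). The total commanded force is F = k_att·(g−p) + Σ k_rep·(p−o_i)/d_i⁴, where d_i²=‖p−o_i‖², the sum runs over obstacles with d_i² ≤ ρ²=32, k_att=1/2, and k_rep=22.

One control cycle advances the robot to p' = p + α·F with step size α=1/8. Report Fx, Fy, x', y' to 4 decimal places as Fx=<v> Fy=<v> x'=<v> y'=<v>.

F_att = 1/2·(g−p) = 1/2·(-5,17) = (-2.5000,8.5000)
o1: d²=164 > ρ²=32 → inactive
o2: d²=261 > ρ²=32 → inactive
o3: d²=13 ≤ ρ²=32; F_rep = 22·(-3,2)/13² = (-0.3905,0.2604)
o4: d²=41 > ρ²=32 → inactive
F = F_att + ΣF_rep = (-2.8905,8.7604)
p' = p + 1/8·F = (4.6387,-7.9050)

Fx=-2.8905 Fy=8.7604 x'=4.6387 y'=-7.9050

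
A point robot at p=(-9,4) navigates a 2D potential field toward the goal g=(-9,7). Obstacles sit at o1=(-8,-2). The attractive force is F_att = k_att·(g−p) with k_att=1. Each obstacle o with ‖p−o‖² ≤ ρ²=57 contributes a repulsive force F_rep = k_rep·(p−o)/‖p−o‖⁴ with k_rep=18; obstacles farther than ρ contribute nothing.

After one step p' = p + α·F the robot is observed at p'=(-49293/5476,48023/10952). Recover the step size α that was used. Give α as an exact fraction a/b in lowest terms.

α = 1/8

F_att = 1·(g−p) = 1·(0,3) = (0.0000,3.0000)
o1: d²=37 ≤ ρ²=57; F_rep = 18·(-1,6)/37² = (-0.0131,0.0789)
F = F_att + ΣF_rep = (-0.0131,3.0789)
Δp = p'−p = (-0.0016,0.3849); α = Δx/Fx = (-9/5476) / (-18/1369) = 1/8
check: Δy/Fy = (4215/10952) / (4215/1369) = 1/8 ✓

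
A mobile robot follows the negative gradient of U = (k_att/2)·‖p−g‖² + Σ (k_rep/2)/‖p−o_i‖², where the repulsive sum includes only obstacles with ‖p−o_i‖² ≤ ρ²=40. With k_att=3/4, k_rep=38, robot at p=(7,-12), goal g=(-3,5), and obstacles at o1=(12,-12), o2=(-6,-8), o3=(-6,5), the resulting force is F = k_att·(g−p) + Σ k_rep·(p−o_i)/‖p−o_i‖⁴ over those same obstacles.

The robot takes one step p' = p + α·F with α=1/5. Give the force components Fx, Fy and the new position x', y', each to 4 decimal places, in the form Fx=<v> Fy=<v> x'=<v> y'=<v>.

Fx=-7.8040 Fy=12.7500 x'=5.4392 y'=-9.4500

F_att = 3/4·(g−p) = 3/4·(-10,17) = (-7.5000,12.7500)
o1: d²=25 ≤ ρ²=40; F_rep = 38·(-5,0)/25² = (-0.3040,0.0000)
o2: d²=185 > ρ²=40 → inactive
o3: d²=458 > ρ²=40 → inactive
F = F_att + ΣF_rep = (-7.8040,12.7500)
p' = p + 1/5·F = (5.4392,-9.4500)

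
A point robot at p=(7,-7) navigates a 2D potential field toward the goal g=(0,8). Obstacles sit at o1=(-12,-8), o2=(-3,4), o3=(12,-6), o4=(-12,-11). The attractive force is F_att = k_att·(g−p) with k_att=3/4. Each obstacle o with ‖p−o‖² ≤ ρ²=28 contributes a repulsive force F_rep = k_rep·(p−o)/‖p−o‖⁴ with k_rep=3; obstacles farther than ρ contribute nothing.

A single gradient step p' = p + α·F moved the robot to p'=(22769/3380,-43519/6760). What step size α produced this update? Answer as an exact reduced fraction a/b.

α = 1/20

F_att = 3/4·(g−p) = 3/4·(-7,15) = (-5.2500,11.2500)
o1: d²=362 > ρ²=28 → inactive
o2: d²=221 > ρ²=28 → inactive
o3: d²=26 ≤ ρ²=28; F_rep = 3·(-5,-1)/26² = (-0.0222,-0.0044)
o4: d²=377 > ρ²=28 → inactive
F = F_att + ΣF_rep = (-5.2722,11.2456)
Δp = p'−p = (-0.2636,0.5623); α = Δx/Fx = (-891/3380) / (-891/169) = 1/20
check: Δy/Fy = (3801/6760) / (3801/338) = 1/20 ✓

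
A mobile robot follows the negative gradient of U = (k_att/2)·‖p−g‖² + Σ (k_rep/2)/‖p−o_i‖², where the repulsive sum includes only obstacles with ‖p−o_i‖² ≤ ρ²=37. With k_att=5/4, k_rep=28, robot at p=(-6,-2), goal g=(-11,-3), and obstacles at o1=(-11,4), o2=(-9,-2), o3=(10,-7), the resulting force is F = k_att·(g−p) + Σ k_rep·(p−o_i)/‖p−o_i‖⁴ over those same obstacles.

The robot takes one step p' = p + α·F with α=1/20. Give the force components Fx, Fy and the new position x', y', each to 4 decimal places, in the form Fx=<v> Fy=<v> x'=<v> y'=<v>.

Fx=-5.2130 Fy=-1.2500 x'=-6.2606 y'=-2.0625

F_att = 5/4·(g−p) = 5/4·(-5,-1) = (-6.2500,-1.2500)
o1: d²=61 > ρ²=37 → inactive
o2: d²=9 ≤ ρ²=37; F_rep = 28·(3,0)/9² = (1.0370,0.0000)
o3: d²=281 > ρ²=37 → inactive
F = F_att + ΣF_rep = (-5.2130,-1.2500)
p' = p + 1/20·F = (-6.2606,-2.0625)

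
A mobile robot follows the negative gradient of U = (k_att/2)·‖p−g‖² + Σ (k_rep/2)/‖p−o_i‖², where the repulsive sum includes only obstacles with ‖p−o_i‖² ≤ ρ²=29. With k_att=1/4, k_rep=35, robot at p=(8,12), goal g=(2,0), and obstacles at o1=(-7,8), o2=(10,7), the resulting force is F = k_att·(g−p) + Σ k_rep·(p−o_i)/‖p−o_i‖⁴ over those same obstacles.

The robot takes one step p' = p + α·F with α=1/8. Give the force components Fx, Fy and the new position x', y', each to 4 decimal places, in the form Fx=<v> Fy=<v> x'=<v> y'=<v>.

Fx=-1.5832 Fy=-2.7919 x'=7.8021 y'=11.6510

F_att = 1/4·(g−p) = 1/4·(-6,-12) = (-1.5000,-3.0000)
o1: d²=241 > ρ²=29 → inactive
o2: d²=29 ≤ ρ²=29; F_rep = 35·(-2,5)/29² = (-0.0832,0.2081)
F = F_att + ΣF_rep = (-1.5832,-2.7919)
p' = p + 1/8·F = (7.8021,11.6510)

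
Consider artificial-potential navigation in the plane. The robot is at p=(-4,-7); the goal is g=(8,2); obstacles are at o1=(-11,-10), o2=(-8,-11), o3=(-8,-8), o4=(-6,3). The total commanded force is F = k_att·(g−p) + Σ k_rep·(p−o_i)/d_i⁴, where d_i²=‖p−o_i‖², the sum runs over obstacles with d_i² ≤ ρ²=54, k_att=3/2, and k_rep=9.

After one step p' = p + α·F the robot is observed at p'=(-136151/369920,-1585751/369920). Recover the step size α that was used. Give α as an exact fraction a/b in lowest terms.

α = 1/5

F_att = 3/2·(g−p) = 3/2·(12,9) = (18.0000,13.5000)
o1: d²=58 > ρ²=54 → inactive
o2: d²=32 ≤ ρ²=54; F_rep = 9·(4,4)/32² = (0.0352,0.0352)
o3: d²=17 ≤ ρ²=54; F_rep = 9·(4,1)/17² = (0.1246,0.0311)
o4: d²=104 > ρ²=54 → inactive
F = F_att + ΣF_rep = (18.1597,13.5663)
Δp = p'−p = (3.6319,2.7133); α = Δx/Fx = (1343529/369920) / (1343529/73984) = 1/5
check: Δy/Fy = (1003689/369920) / (1003689/73984) = 1/5 ✓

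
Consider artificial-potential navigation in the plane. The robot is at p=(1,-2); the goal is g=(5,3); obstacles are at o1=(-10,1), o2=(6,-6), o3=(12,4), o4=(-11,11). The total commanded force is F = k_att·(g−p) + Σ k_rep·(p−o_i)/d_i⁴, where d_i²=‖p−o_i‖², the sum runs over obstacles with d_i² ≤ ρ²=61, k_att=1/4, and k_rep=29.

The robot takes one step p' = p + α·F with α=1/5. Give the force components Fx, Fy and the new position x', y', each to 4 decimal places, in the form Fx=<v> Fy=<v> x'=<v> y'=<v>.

Fx=0.9137 Fy=1.3190 x'=1.1827 y'=-1.7362

F_att = 1/4·(g−p) = 1/4·(4,5) = (1.0000,1.2500)
o1: d²=130 > ρ²=61 → inactive
o2: d²=41 ≤ ρ²=61; F_rep = 29·(-5,4)/41² = (-0.0863,0.0690)
o3: d²=157 > ρ²=61 → inactive
o4: d²=313 > ρ²=61 → inactive
F = F_att + ΣF_rep = (0.9137,1.3190)
p' = p + 1/5·F = (1.1827,-1.7362)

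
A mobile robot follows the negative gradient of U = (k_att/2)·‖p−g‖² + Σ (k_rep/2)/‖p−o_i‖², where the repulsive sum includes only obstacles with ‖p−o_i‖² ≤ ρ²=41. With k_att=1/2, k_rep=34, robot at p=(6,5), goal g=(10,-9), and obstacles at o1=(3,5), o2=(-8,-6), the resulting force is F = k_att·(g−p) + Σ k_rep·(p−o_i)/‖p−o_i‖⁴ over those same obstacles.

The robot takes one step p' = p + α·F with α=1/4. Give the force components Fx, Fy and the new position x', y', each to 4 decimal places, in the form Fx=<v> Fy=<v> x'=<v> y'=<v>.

Fx=3.2593 Fy=-7.0000 x'=6.8148 y'=3.2500

F_att = 1/2·(g−p) = 1/2·(4,-14) = (2.0000,-7.0000)
o1: d²=9 ≤ ρ²=41; F_rep = 34·(3,0)/9² = (1.2593,0.0000)
o2: d²=317 > ρ²=41 → inactive
F = F_att + ΣF_rep = (3.2593,-7.0000)
p' = p + 1/4·F = (6.8148,3.2500)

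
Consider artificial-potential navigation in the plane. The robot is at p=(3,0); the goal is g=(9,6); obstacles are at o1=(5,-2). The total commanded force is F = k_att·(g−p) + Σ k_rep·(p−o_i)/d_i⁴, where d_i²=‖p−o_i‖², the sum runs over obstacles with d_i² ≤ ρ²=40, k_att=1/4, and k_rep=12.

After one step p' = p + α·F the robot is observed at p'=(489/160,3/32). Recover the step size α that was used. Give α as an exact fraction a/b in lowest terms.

α = 1/20

F_att = 1/4·(g−p) = 1/4·(6,6) = (1.5000,1.5000)
o1: d²=8 ≤ ρ²=40; F_rep = 12·(-2,2)/8² = (-0.3750,0.3750)
F = F_att + ΣF_rep = (1.1250,1.8750)
Δp = p'−p = (0.0563,0.0938); α = Δx/Fx = (9/160) / (9/8) = 1/20
check: Δy/Fy = (3/32) / (15/8) = 1/20 ✓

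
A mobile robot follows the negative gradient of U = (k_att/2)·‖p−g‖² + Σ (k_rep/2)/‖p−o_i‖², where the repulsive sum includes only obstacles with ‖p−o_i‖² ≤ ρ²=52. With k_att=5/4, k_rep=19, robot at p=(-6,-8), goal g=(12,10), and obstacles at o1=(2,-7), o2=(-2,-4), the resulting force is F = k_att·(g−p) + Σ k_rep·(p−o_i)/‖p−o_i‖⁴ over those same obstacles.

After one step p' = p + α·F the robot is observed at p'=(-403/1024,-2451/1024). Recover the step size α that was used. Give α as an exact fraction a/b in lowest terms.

α = 1/4

F_att = 5/4·(g−p) = 5/4·(18,18) = (22.5000,22.5000)
o1: d²=65 > ρ²=52 → inactive
o2: d²=32 ≤ ρ²=52; F_rep = 19·(-4,-4)/32² = (-0.0742,-0.0742)
F = F_att + ΣF_rep = (22.4258,22.4258)
Δp = p'−p = (5.6064,5.6064); α = Δx/Fx = (5741/1024) / (5741/256) = 1/4
check: Δy/Fy = (5741/1024) / (5741/256) = 1/4 ✓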